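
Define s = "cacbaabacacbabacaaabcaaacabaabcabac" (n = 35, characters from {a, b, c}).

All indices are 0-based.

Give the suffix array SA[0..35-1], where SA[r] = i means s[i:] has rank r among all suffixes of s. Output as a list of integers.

[16, 21, 4, 17, 27, 22, 25, 31, 12, 5, 18, 28, 33, 14, 23, 7, 1, 9, 3, 26, 11, 32, 13, 6, 19, 29, 34, 15, 20, 24, 30, 0, 8, 2, 10]

rank | idx | suffix
   0 |  16 | aaabcaaacabaabcabac
   1 |  21 | aaacabaabcabac
   2 |   4 | aabacacbabacaaabcaaacabaabcabac
   3 |  17 | aabcaaacabaabcabac
   4 |  27 | aabcabac
   5 |  22 | aacabaabcabac
   6 |  25 | abaabcabac
   7 |  31 | abac
   8 |  12 | abacaaabcaaacabaabcabac
   9 |   5 | abacacbabacaaabcaaacabaabcabac
  10 |  18 | abcaaacabaabcabac
  11 |  28 | abcabac
  12 |  33 | ac
  13 |  14 | acaaabcaaacabaabcabac
  14 |  23 | acabaabcabac
  15 |   7 | acacbabacaaabcaaacabaabcabac
  16 |   1 | acbaabacacbabacaaabcaaacabaabcabac
  17 |   9 | acbabacaaabcaaacabaabcabac
  18 |   3 | baabacacbabacaaabcaaacabaabcabac
  19 |  26 | baabcabac
  20 |  11 | babacaaabcaaacabaabcabac
  21 |  32 | bac
  22 |  13 | bacaaabcaaacabaabcabac
  23 |   6 | bacacbabacaaabcaaacabaabcabac
  24 |  19 | bcaaacabaabcabac
  25 |  29 | bcabac
  26 |  34 | c
  27 |  15 | caaabcaaacabaabcabac
  28 |  20 | caaacabaabcabac
  29 |  24 | cabaabcabac
  30 |  30 | cabac
  31 |   0 | cacbaabacacbabacaaabcaaacabaabcabac
  32 |   8 | cacbabacaaabcaaacabaabcabac
  33 |   2 | cbaabacacbabacaaabcaaacabaabcabac
  34 |  10 | cbabacaaabcaaacabaabcabac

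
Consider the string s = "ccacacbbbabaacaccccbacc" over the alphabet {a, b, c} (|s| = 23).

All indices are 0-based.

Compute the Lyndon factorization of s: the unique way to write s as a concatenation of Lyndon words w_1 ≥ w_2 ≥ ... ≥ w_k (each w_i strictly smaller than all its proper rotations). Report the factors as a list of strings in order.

emit factor 1: 'c' (i=0, period=1)
emit factor 2: 'c' (i=1, period=1)
emit factor 3: 'acacbbb' (i=2, period=7)
emit factor 4: 'ab' (i=9, period=2)
emit factor 5: 'aacaccccbacc' (i=11, period=12)

["c", "c", "acacbbb", "ab", "aacaccccbacc"]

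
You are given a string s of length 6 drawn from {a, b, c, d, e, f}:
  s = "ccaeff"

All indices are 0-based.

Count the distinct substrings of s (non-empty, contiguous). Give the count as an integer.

sorted suffixes:
  #0 SA[0]=2  'aeff'
  #1 SA[1]=1  'caeff'
  #2 SA[2]=0  'ccaeff'
  #3 SA[3]=3  'eff'
  #4 SA[4]=5  'f'
  #5 SA[5]=4  'ff'

SA = [2, 1, 0, 3, 5, 4]
rank  pair      lcp
   1  s[2:],s[1:]  0  ''
   2  s[1:],s[0:]  1  'c'
   3  s[0:],s[3:]  0  ''
   4  s[3:],s[5:]  0  ''
   5  s[5:],s[4:]  1  'f'

n(n+1)/2 = 6·7/2 = 21
Σ LCP = 0 + 0 + 1 + 0 + 0 + 1 = 2
distinct = 21 − 2 = 19

19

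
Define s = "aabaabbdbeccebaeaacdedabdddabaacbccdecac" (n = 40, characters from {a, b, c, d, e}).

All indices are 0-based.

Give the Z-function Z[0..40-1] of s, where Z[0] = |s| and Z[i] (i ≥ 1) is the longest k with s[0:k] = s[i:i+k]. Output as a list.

[40, 1, 0, 3, 1, 0, 0, 0, 0, 0, 0, 0, 0, 0, 1, 0, 2, 1, 0, 0, 0, 0, 1, 0, 0, 0, 0, 1, 0, 2, 1, 0, 0, 0, 0, 0, 0, 0, 1, 0]

Z[0]=40
i=1: outside box; Z[1]=1 grow→box=[1,2)
i=2: outside box; Z[2]=0
i=3: outside box; Z[3]=3 grow→box=[3,6)
i=4: min(r-i=2, Z[1]=1)=1; Z[4]=1
i=5: min(r-i=1, Z[2]=0)=0; Z[5]=0
i=6: outside box; Z[6]=0
i=7: outside box; Z[7]=0
i=8: outside box; Z[8]=0
i=9: outside box; Z[9]=0
i=10: outside box; Z[10]=0
i=11: outside box; Z[11]=0
i=12: outside box; Z[12]=0
i=13: outside box; Z[13]=0
i=14: outside box; Z[14]=1 grow→box=[14,15)
i=15: outside box; Z[15]=0
i=16: outside box; Z[16]=2 grow→box=[16,18)
i=17: min(r-i=1, Z[1]=1)=1; Z[17]=1
i=18: outside box; Z[18]=0
i=19: outside box; Z[19]=0
i=20: outside box; Z[20]=0
i=21: outside box; Z[21]=0
i=22: outside box; Z[22]=1 grow→box=[22,23)
i=23: outside box; Z[23]=0
i=24: outside box; Z[24]=0
i=25: outside box; Z[25]=0
i=26: outside box; Z[26]=0
i=27: outside box; Z[27]=1 grow→box=[27,28)
i=28: outside box; Z[28]=0
i=29: outside box; Z[29]=2 grow→box=[29,31)
i=30: min(r-i=1, Z[1]=1)=1; Z[30]=1
i=31: outside box; Z[31]=0
i=32: outside box; Z[32]=0
i=33: outside box; Z[33]=0
i=34: outside box; Z[34]=0
i=35: outside box; Z[35]=0
i=36: outside box; Z[36]=0
i=37: outside box; Z[37]=0
i=38: outside box; Z[38]=1 grow→box=[38,39)
i=39: outside box; Z[39]=0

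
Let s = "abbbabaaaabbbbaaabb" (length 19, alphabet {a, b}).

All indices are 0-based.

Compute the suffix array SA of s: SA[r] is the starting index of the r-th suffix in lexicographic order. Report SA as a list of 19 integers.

[6, 14, 7, 15, 8, 4, 16, 0, 9, 18, 5, 13, 3, 17, 12, 2, 11, 1, 10]

sorted suffixes:
  #0 SA[0]=6  'aaaabbbbaaabb'
  #1 SA[1]=14  'aaabb'
  #2 SA[2]=7  'aaabbbbaaabb'
  #3 SA[3]=15  'aabb'
  #4 SA[4]=8  'aabbbbaaabb'
  #5 SA[5]=4  'abaaaabbbbaaabb'
  #6 SA[6]=16  'abb'
  #7 SA[7]=0  'abbbabaaaabbbbaaabb'
  #8 SA[8]=9  'abbbbaaabb'
  #9 SA[9]=18  'b'
  #10 SA[10]=5  'baaaabbbbaaabb'
  #11 SA[11]=13  'baaabb'
  #12 SA[12]=3  'babaaaabbbbaaabb'
  #13 SA[13]=17  'bb'
  #14 SA[14]=12  'bbaaabb'
  #15 SA[15]=2  'bbabaaaabbbbaaabb'
  #16 SA[16]=11  'bbbaaabb'
  #17 SA[17]=1  'bbbabaaaabbbbaaabb'
  #18 SA[18]=10  'bbbbaaabb'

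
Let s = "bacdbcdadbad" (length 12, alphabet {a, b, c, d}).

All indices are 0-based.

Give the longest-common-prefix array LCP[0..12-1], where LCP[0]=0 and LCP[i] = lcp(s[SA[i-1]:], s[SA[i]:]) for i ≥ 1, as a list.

[0, 1, 2, 0, 2, 1, 0, 2, 0, 1, 1, 2]

sorted suffixes:
  #0 SA[0]=1  'acdbcdadbad'
  #1 SA[1]=10  'ad'
  #2 SA[2]=7  'adbad'
  #3 SA[3]=0  'bacdbcdadbad'
  #4 SA[4]=9  'bad'
  #5 SA[5]=4  'bcdadbad'
  #6 SA[6]=5  'cdadbad'
  #7 SA[7]=2  'cdbcdadbad'
  #8 SA[8]=11  'd'
  #9 SA[9]=6  'dadbad'
  #10 SA[10]=8  'dbad'
  #11 SA[11]=3  'dbcdadbad'

SA = [1, 10, 7, 0, 9, 4, 5, 2, 11, 6, 8, 3]
rank  pair      lcp
   1  s[1:],s[10:]  1  'a'
   2  s[10:],s[7:]  2  'ad'
   3  s[7:],s[0:]  0  ''
   4  s[0:],s[9:]  2  'ba'
   5  s[9:],s[4:]  1  'b'
   6  s[4:],s[5:]  0  ''
   7  s[5:],s[2:]  2  'cd'
   8  s[2:],s[11:]  0  ''
   9  s[11:],s[6:]  1  'd'
  10  s[6:],s[8:]  1  'd'
  11  s[8:],s[3:]  2  'db'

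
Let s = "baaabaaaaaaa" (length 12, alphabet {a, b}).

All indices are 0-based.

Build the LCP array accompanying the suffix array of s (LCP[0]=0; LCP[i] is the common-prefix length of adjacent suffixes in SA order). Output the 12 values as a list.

sorted suffixes:
  #0 SA[0]=11  'a'
  #1 SA[1]=10  'aa'
  #2 SA[2]=9  'aaa'
  #3 SA[3]=8  'aaaa'
  #4 SA[4]=7  'aaaaa'
  #5 SA[5]=6  'aaaaaa'
  #6 SA[6]=5  'aaaaaaa'
  #7 SA[7]=1  'aaabaaaaaaa'
  #8 SA[8]=2  'aabaaaaaaa'
  #9 SA[9]=3  'abaaaaaaa'
  #10 SA[10]=4  'baaaaaaa'
  #11 SA[11]=0  'baaabaaaaaaa'

SA = [11, 10, 9, 8, 7, 6, 5, 1, 2, 3, 4, 0]
i: (SA[i-1],SA[i]) lcp shared
  1: (11,10) 1 'a'
  2: (10,9) 2 'aa'
  3: (9,8) 3 'aaa'
  4: (8,7) 4 'aaaa'
  5: (7,6) 5 'aaaaa'
  6: (6,5) 6 'aaaaaa'
  7: (5,1) 3 'aaa'
  8: (1,2) 2 'aa'
  9: (2,3) 1 'a'
  10: (3,4) 0 ''
  11: (4,0) 4 'baaa'

[0, 1, 2, 3, 4, 5, 6, 3, 2, 1, 0, 4]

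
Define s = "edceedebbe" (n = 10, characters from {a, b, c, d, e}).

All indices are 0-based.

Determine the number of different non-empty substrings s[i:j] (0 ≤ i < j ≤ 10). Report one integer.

rank | idx | suffix
   0 |   7 | bbe
   1 |   8 | be
   2 |   2 | ceedebbe
   3 |   1 | dceedebbe
   4 |   5 | debbe
   5 |   9 | e
   6 |   6 | ebbe
   7 |   0 | edceedebbe
   8 |   4 | edebbe
   9 |   3 | eedebbe

SA = [7, 8, 2, 1, 5, 9, 6, 0, 4, 3]
i: (SA[i-1],SA[i]) lcp shared
  1: (7,8) 1 'b'
  2: (8,2) 0 ''
  3: (2,1) 0 ''
  4: (1,5) 1 'd'
  5: (5,9) 0 ''
  6: (9,6) 1 'e'
  7: (6,0) 1 'e'
  8: (0,4) 2 'ed'
  9: (4,3) 1 'e'

n(n+1)/2 = 10·11/2 = 55
Σ LCP = 0 + 1 + 0 + 0 + 1 + 0 + 1 + 1 + 2 + 1 = 7
distinct = 55 − 7 = 48

48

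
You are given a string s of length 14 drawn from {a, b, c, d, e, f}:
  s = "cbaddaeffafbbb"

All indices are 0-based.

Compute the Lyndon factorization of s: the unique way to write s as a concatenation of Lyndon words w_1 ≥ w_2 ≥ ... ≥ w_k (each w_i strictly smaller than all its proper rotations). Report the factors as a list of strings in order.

["c", "b", "addaeffafbbb"]

emit factor 1: 'c' (i=0, period=1)
emit factor 2: 'b' (i=1, period=1)
emit factor 3: 'addaeffafbbb' (i=2, period=12)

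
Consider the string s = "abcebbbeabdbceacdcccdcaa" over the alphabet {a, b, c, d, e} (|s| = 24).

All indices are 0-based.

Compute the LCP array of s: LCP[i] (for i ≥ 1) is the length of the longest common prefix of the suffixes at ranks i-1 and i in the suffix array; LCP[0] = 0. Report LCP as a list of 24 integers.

sorted suffixes:
  #0 SA[0]=23  'a'
  #1 SA[1]=22  'aa'
  #2 SA[2]=0  'abcebbbeabdbceacdcccdcaa'
  #3 SA[3]=8  'abdbceacdcccdcaa'
  #4 SA[4]=14  'acdcccdcaa'
  #5 SA[5]=4  'bbbeabdbceacdcccdcaa'
  #6 SA[6]=5  'bbeabdbceacdcccdcaa'
  #7 SA[7]=11  'bceacdcccdcaa'
  #8 SA[8]=1  'bcebbbeabdbceacdcccdcaa'
  #9 SA[9]=9  'bdbceacdcccdcaa'
  #10 SA[10]=6  'beabdbceacdcccdcaa'
  #11 SA[11]=21  'caa'
  #12 SA[12]=17  'cccdcaa'
  #13 SA[13]=18  'ccdcaa'
  #14 SA[14]=19  'cdcaa'
  #15 SA[15]=15  'cdcccdcaa'
  #16 SA[16]=12  'ceacdcccdcaa'
  #17 SA[17]=2  'cebbbeabdbceacdcccdcaa'
  #18 SA[18]=10  'dbceacdcccdcaa'
  #19 SA[19]=20  'dcaa'
  #20 SA[20]=16  'dcccdcaa'
  #21 SA[21]=7  'eabdbceacdcccdcaa'
  #22 SA[22]=13  'eacdcccdcaa'
  #23 SA[23]=3  'ebbbeabdbceacdcccdcaa'

SA = [23, 22, 0, 8, 14, 4, 5, 11, 1, 9, 6, 21, 17, 18, 19, 15, 12, 2, 10, 20, 16, 7, 13, 3]
i: (SA[i-1],SA[i]) lcp shared
  1: (23,22) 1 'a'
  2: (22,0) 1 'a'
  3: (0,8) 2 'ab'
  4: (8,14) 1 'a'
  5: (14,4) 0 ''
  6: (4,5) 2 'bb'
  7: (5,11) 1 'b'
  8: (11,1) 3 'bce'
  9: (1,9) 1 'b'
  10: (9,6) 1 'b'
  11: (6,21) 0 ''
  12: (21,17) 1 'c'
  13: (17,18) 2 'cc'
  14: (18,19) 1 'c'
  15: (19,15) 3 'cdc'
  16: (15,12) 1 'c'
  17: (12,2) 2 'ce'
  18: (2,10) 0 ''
  19: (10,20) 1 'd'
  20: (20,16) 2 'dc'
  21: (16,7) 0 ''
  22: (7,13) 2 'ea'
  23: (13,3) 1 'e'

[0, 1, 1, 2, 1, 0, 2, 1, 3, 1, 1, 0, 1, 2, 1, 3, 1, 2, 0, 1, 2, 0, 2, 1]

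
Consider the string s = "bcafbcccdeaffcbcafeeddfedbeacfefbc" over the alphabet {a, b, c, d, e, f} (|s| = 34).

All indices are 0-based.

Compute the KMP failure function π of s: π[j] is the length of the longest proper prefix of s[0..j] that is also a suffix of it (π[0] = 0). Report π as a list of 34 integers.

π[0] = 0
j=1 s[j]='c': π[1]=0 (border '')
j=2 s[j]='a': π[2]=0 (border '')
j=3 s[j]='f': π[3]=0 (border '')
j=4 s[j]='b': π[4]=1 (border 'b')
j=5 s[j]='c': π[5]=2 (border 'bc')
j=6 s[j]='c': k: 2→0; π[6]=0 (border '')
j=7 s[j]='c': π[7]=0 (border '')
j=8 s[j]='d': π[8]=0 (border '')
j=9 s[j]='e': π[9]=0 (border '')
j=10 s[j]='a': π[10]=0 (border '')
j=11 s[j]='f': π[11]=0 (border '')
j=12 s[j]='f': π[12]=0 (border '')
j=13 s[j]='c': π[13]=0 (border '')
j=14 s[j]='b': π[14]=1 (border 'b')
j=15 s[j]='c': π[15]=2 (border 'bc')
j=16 s[j]='a': π[16]=3 (border 'bca')
j=17 s[j]='f': π[17]=4 (border 'bcaf')
j=18 s[j]='e': k: 4→0; π[18]=0 (border '')
j=19 s[j]='e': π[19]=0 (border '')
j=20 s[j]='d': π[20]=0 (border '')
j=21 s[j]='d': π[21]=0 (border '')
j=22 s[j]='f': π[22]=0 (border '')
j=23 s[j]='e': π[23]=0 (border '')
j=24 s[j]='d': π[24]=0 (border '')
j=25 s[j]='b': π[25]=1 (border 'b')
j=26 s[j]='e': k: 1→0; π[26]=0 (border '')
j=27 s[j]='a': π[27]=0 (border '')
j=28 s[j]='c': π[28]=0 (border '')
j=29 s[j]='f': π[29]=0 (border '')
j=30 s[j]='e': π[30]=0 (border '')
j=31 s[j]='f': π[31]=0 (border '')
j=32 s[j]='b': π[32]=1 (border 'b')
j=33 s[j]='c': π[33]=2 (border 'bc')

[0, 0, 0, 0, 1, 2, 0, 0, 0, 0, 0, 0, 0, 0, 1, 2, 3, 4, 0, 0, 0, 0, 0, 0, 0, 1, 0, 0, 0, 0, 0, 0, 1, 2]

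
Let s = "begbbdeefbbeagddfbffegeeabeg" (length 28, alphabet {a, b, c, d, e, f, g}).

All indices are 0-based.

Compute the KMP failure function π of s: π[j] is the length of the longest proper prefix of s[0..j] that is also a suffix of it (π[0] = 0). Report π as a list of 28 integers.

π[0] = 0
j=1 s[j]='e': π[1]=0 (border '')
j=2 s[j]='g': π[2]=0 (border '')
j=3 s[j]='b': π[3]=1 (border 'b')
j=4 s[j]='b': k: 1→0; π[4]=1 (border 'b')
j=5 s[j]='d': k: 1→0; π[5]=0 (border '')
j=6 s[j]='e': π[6]=0 (border '')
j=7 s[j]='e': π[7]=0 (border '')
j=8 s[j]='f': π[8]=0 (border '')
j=9 s[j]='b': π[9]=1 (border 'b')
j=10 s[j]='b': k: 1→0; π[10]=1 (border 'b')
j=11 s[j]='e': π[11]=2 (border 'be')
j=12 s[j]='a': k: 2→0; π[12]=0 (border '')
j=13 s[j]='g': π[13]=0 (border '')
j=14 s[j]='d': π[14]=0 (border '')
j=15 s[j]='d': π[15]=0 (border '')
j=16 s[j]='f': π[16]=0 (border '')
j=17 s[j]='b': π[17]=1 (border 'b')
j=18 s[j]='f': k: 1→0; π[18]=0 (border '')
j=19 s[j]='f': π[19]=0 (border '')
j=20 s[j]='e': π[20]=0 (border '')
j=21 s[j]='g': π[21]=0 (border '')
j=22 s[j]='e': π[22]=0 (border '')
j=23 s[j]='e': π[23]=0 (border '')
j=24 s[j]='a': π[24]=0 (border '')
j=25 s[j]='b': π[25]=1 (border 'b')
j=26 s[j]='e': π[26]=2 (border 'be')
j=27 s[j]='g': π[27]=3 (border 'beg')

[0, 0, 0, 1, 1, 0, 0, 0, 0, 1, 1, 2, 0, 0, 0, 0, 0, 1, 0, 0, 0, 0, 0, 0, 0, 1, 2, 3]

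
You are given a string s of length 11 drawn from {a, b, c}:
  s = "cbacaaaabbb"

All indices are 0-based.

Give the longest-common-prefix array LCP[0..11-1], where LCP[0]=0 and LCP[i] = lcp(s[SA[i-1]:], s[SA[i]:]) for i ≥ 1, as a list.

sorted suffixes:
  #0 SA[0]=4  'aaaabbb'
  #1 SA[1]=5  'aaabbb'
  #2 SA[2]=6  'aabbb'
  #3 SA[3]=7  'abbb'
  #4 SA[4]=2  'acaaaabbb'
  #5 SA[5]=10  'b'
  #6 SA[6]=1  'bacaaaabbb'
  #7 SA[7]=9  'bb'
  #8 SA[8]=8  'bbb'
  #9 SA[9]=3  'caaaabbb'
  #10 SA[10]=0  'cbacaaaabbb'

SA = [4, 5, 6, 7, 2, 10, 1, 9, 8, 3, 0]
[i] adj suffixes → lcp
  [1] 4/5 → 3 ('aaa')
  [2] 5/6 → 2 ('aa')
  [3] 6/7 → 1 ('a')
  [4] 7/2 → 1 ('a')
  [5] 2/10 → 0 ('')
  [6] 10/1 → 1 ('b')
  [7] 1/9 → 1 ('b')
  [8] 9/8 → 2 ('bb')
  [9] 8/3 → 0 ('')
  [10] 3/0 → 1 ('c')

[0, 3, 2, 1, 1, 0, 1, 1, 2, 0, 1]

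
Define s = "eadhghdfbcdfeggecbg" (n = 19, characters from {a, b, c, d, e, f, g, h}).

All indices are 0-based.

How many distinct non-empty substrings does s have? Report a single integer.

178

rank→(start, suffix):
  0 → (1, 'adhghdfbcdfeggecbg')
  1 → (8, 'bcdfeggecbg')
  2 → (17, 'bg')
  3 → (16, 'cbg')
  4 → (9, 'cdfeggecbg')
  5 → (6, 'dfbcdfeggecbg')
  6 → (10, 'dfeggecbg')
  7 → (2, 'dhghdfbcdfeggecbg')
  8 → (0, 'eadhghdfbcdfeggecbg')
  9 → (15, 'ecbg')
  10 → (12, 'eggecbg')
  11 → (7, 'fbcdfeggecbg')
  12 → (11, 'feggecbg')
  13 → (18, 'g')
  14 → (14, 'gecbg')
  15 → (13, 'ggecbg')
  16 → (4, 'ghdfbcdfeggecbg')
  17 → (5, 'hdfbcdfeggecbg')
  18 → (3, 'hghdfbcdfeggecbg')

SA = [1, 8, 17, 16, 9, 6, 10, 2, 0, 15, 12, 7, 11, 18, 14, 13, 4, 5, 3]
i: (SA[i-1],SA[i]) lcp shared
  1: (1,8) 0 ''
  2: (8,17) 1 'b'
  3: (17,16) 0 ''
  4: (16,9) 1 'c'
  5: (9,6) 0 ''
  6: (6,10) 2 'df'
  7: (10,2) 1 'd'
  8: (2,0) 0 ''
  9: (0,15) 1 'e'
  10: (15,12) 1 'e'
  11: (12,7) 0 ''
  12: (7,11) 1 'f'
  13: (11,18) 0 ''
  14: (18,14) 1 'g'
  15: (14,13) 1 'g'
  16: (13,4) 1 'g'
  17: (4,5) 0 ''
  18: (5,3) 1 'h'

n(n+1)/2 = 19·20/2 = 190
Σ LCP = 0 + 0 + 1 + 0 + 1 + 0 + 2 + 1 + 0 + 1 + 1 + 0 + 1 + 0 + 1 + 1 + 1 + 0 + 1 = 12
distinct = 190 − 12 = 178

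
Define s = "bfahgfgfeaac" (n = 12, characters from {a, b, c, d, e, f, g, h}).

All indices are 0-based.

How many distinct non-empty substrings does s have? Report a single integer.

rank→(start, suffix):
  0 → (9, 'aac')
  1 → (10, 'ac')
  2 → (2, 'ahgfgfeaac')
  3 → (0, 'bfahgfgfeaac')
  4 → (11, 'c')
  5 → (8, 'eaac')
  6 → (1, 'fahgfgfeaac')
  7 → (7, 'feaac')
  8 → (5, 'fgfeaac')
  9 → (6, 'gfeaac')
  10 → (4, 'gfgfeaac')
  11 → (3, 'hgfgfeaac')

SA = [9, 10, 2, 0, 11, 8, 1, 7, 5, 6, 4, 3]
[i] adj suffixes → lcp
  [1] 9/10 → 1 ('a')
  [2] 10/2 → 1 ('a')
  [3] 2/0 → 0 ('')
  [4] 0/11 → 0 ('')
  [5] 11/8 → 0 ('')
  [6] 8/1 → 0 ('')
  [7] 1/7 → 1 ('f')
  [8] 7/5 → 1 ('f')
  [9] 5/6 → 0 ('')
  [10] 6/4 → 2 ('gf')
  [11] 4/3 → 0 ('')

n(n+1)/2 = 12·13/2 = 78
Σ LCP = 0 + 1 + 1 + 0 + 0 + 0 + 0 + 1 + 1 + 0 + 2 + 0 = 6
distinct = 78 − 6 = 72

72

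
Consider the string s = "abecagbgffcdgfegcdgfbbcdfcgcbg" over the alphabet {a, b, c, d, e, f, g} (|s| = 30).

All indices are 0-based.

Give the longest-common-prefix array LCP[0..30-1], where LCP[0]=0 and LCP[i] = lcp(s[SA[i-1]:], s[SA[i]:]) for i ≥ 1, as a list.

[0, 1, 0, 1, 1, 1, 2, 0, 1, 1, 2, 4, 1, 0, 1, 3, 0, 1, 0, 1, 2, 1, 1, 0, 1, 1, 2, 1, 2, 2]

rank→(start, suffix):
  0 → (0, 'abecagbgffcdgfegcdgfbbcdfcgcbg')
  1 → (4, 'agbgffcdgfegcdgfbbcdfcgcbg')
  2 → (20, 'bbcdfcgcbg')
  3 → (21, 'bcdfcgcbg')
  4 → (1, 'becagbgffcdgfegcdgfbbcdfcgcbg')
  5 → (28, 'bg')
  6 → (6, 'bgffcdgfegcdgfbbcdfcgcbg')
  7 → (3, 'cagbgffcdgfegcdgfbbcdfcgcbg')
  8 → (27, 'cbg')
  9 → (22, 'cdfcgcbg')
  10 → (16, 'cdgfbbcdfcgcbg')
  11 → (10, 'cdgfegcdgfbbcdfcgcbg')
  12 → (25, 'cgcbg')
  13 → (23, 'dfcgcbg')
  14 → (17, 'dgfbbcdfcgcbg')
  15 → (11, 'dgfegcdgfbbcdfcgcbg')
  16 → (2, 'ecagbgffcdgfegcdgfbbcdfcgcbg')
  17 → (14, 'egcdgfbbcdfcgcbg')
  18 → (19, 'fbbcdfcgcbg')
  19 → (9, 'fcdgfegcdgfbbcdfcgcbg')
  20 → (24, 'fcgcbg')
  21 → (13, 'fegcdgfbbcdfcgcbg')
  22 → (8, 'ffcdgfegcdgfbbcdfcgcbg')
  23 → (29, 'g')
  24 → (5, 'gbgffcdgfegcdgfbbcdfcgcbg')
  25 → (26, 'gcbg')
  26 → (15, 'gcdgfbbcdfcgcbg')
  27 → (18, 'gfbbcdfcgcbg')
  28 → (12, 'gfegcdgfbbcdfcgcbg')
  29 → (7, 'gffcdgfegcdgfbbcdfcgcbg')

SA = [0, 4, 20, 21, 1, 28, 6, 3, 27, 22, 16, 10, 25, 23, 17, 11, 2, 14, 19, 9, 24, 13, 8, 29, 5, 26, 15, 18, 12, 7]
i: (SA[i-1],SA[i]) lcp shared
  1: (0,4) 1 'a'
  2: (4,20) 0 ''
  3: (20,21) 1 'b'
  4: (21,1) 1 'b'
  5: (1,28) 1 'b'
  6: (28,6) 2 'bg'
  7: (6,3) 0 ''
  8: (3,27) 1 'c'
  9: (27,22) 1 'c'
  10: (22,16) 2 'cd'
  11: (16,10) 4 'cdgf'
  12: (10,25) 1 'c'
  13: (25,23) 0 ''
  14: (23,17) 1 'd'
  15: (17,11) 3 'dgf'
  16: (11,2) 0 ''
  17: (2,14) 1 'e'
  18: (14,19) 0 ''
  19: (19,9) 1 'f'
  20: (9,24) 2 'fc'
  21: (24,13) 1 'f'
  22: (13,8) 1 'f'
  23: (8,29) 0 ''
  24: (29,5) 1 'g'
  25: (5,26) 1 'g'
  26: (26,15) 2 'gc'
  27: (15,18) 1 'g'
  28: (18,12) 2 'gf'
  29: (12,7) 2 'gf'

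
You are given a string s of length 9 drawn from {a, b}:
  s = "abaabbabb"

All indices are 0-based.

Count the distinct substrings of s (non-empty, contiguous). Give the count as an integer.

33

rank→(start, suffix):
  0 → (2, 'aabbabb')
  1 → (0, 'abaabbabb')
  2 → (6, 'abb')
  3 → (3, 'abbabb')
  4 → (8, 'b')
  5 → (1, 'baabbabb')
  6 → (5, 'babb')
  7 → (7, 'bb')
  8 → (4, 'bbabb')

SA = [2, 0, 6, 3, 8, 1, 5, 7, 4]
[i] adj suffixes → lcp
  [1] 2/0 → 1 ('a')
  [2] 0/6 → 2 ('ab')
  [3] 6/3 → 3 ('abb')
  [4] 3/8 → 0 ('')
  [5] 8/1 → 1 ('b')
  [6] 1/5 → 2 ('ba')
  [7] 5/7 → 1 ('b')
  [8] 7/4 → 2 ('bb')

n(n+1)/2 = 9·10/2 = 45
Σ LCP = 0 + 1 + 2 + 3 + 0 + 1 + 2 + 1 + 2 = 12
distinct = 45 − 12 = 33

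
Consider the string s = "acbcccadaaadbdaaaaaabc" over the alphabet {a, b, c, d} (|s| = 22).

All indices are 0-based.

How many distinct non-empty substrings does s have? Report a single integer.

216

rank | idx | suffix
   0 |  14 | aaaaaabc
   1 |  15 | aaaaabc
   2 |  16 | aaaabc
   3 |  17 | aaabc
   4 |   8 | aaadbdaaaaaabc
   5 |  18 | aabc
   6 |   9 | aadbdaaaaaabc
   7 |  19 | abc
   8 |   0 | acbcccadaaadbdaaaaaabc
   9 |   6 | adaaadbdaaaaaabc
  10 |  10 | adbdaaaaaabc
  11 |  20 | bc
  12 |   2 | bcccadaaadbdaaaaaabc
  13 |  12 | bdaaaaaabc
  14 |  21 | c
  15 |   5 | cadaaadbdaaaaaabc
  16 |   1 | cbcccadaaadbdaaaaaabc
  17 |   4 | ccadaaadbdaaaaaabc
  18 |   3 | cccadaaadbdaaaaaabc
  19 |  13 | daaaaaabc
  20 |   7 | daaadbdaaaaaabc
  21 |  11 | dbdaaaaaabc

SA = [14, 15, 16, 17, 8, 18, 9, 19, 0, 6, 10, 20, 2, 12, 21, 5, 1, 4, 3, 13, 7, 11]
i: (SA[i-1],SA[i]) lcp shared
  1: (14,15) 5 'aaaaa'
  2: (15,16) 4 'aaaa'
  3: (16,17) 3 'aaa'
  4: (17,8) 3 'aaa'
  5: (8,18) 2 'aa'
  6: (18,9) 2 'aa'
  7: (9,19) 1 'a'
  8: (19,0) 1 'a'
  9: (0,6) 1 'a'
  10: (6,10) 2 'ad'
  11: (10,20) 0 ''
  12: (20,2) 2 'bc'
  13: (2,12) 1 'b'
  14: (12,21) 0 ''
  15: (21,5) 1 'c'
  16: (5,1) 1 'c'
  17: (1,4) 1 'c'
  18: (4,3) 2 'cc'
  19: (3,13) 0 ''
  20: (13,7) 4 'daaa'
  21: (7,11) 1 'd'

n(n+1)/2 = 22·23/2 = 253
Σ LCP = 0 + 5 + 4 + 3 + 3 + 2 + 2 + 1 + 1 + 1 + 2 + 0 + 2 + 1 + 0 + 1 + 1 + 1 + 2 + 0 + 4 + 1 = 37
distinct = 253 − 37 = 216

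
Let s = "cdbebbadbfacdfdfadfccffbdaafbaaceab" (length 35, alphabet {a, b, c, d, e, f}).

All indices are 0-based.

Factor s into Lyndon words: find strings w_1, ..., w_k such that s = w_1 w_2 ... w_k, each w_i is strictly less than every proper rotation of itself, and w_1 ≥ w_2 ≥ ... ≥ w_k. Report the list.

["cd", "be", "b", "b", "adbf", "acdfdfadfccffbd", "aafb", "aaceab"]

emit factor 1: 'cd' (i=0, period=2)
emit factor 2: 'be' (i=2, period=2)
emit factor 3: 'b' (i=4, period=1)
emit factor 4: 'b' (i=5, period=1)
emit factor 5: 'adbf' (i=6, period=4)
emit factor 6: 'acdfdfadfccffbd' (i=10, period=15)
emit factor 7: 'aafb' (i=25, period=4)
emit factor 8: 'aaceab' (i=29, period=6)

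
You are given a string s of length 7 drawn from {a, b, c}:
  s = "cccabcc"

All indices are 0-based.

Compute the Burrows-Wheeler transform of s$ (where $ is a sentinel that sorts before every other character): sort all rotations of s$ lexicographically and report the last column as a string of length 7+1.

rank  rotation  last
    0  $cccabcc  c
    1  abcc$ccc  c
    2  bcc$ccca  a
    3  c$cccabc  c
    4  cabcc$cc  c
    5  cc$cccab  b
    6  ccabcc$c  c
    7  cccabcc$  $

ccaccbc$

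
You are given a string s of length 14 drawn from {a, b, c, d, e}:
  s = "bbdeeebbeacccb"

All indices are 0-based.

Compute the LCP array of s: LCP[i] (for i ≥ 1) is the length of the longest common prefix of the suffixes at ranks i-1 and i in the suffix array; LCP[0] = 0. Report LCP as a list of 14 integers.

rank | idx | suffix
   0 |   9 | acccb
   1 |  13 | b
   2 |   0 | bbdeeebbeacccb
   3 |   6 | bbeacccb
   4 |   1 | bdeeebbeacccb
   5 |   7 | beacccb
   6 |  12 | cb
   7 |  11 | ccb
   8 |  10 | cccb
   9 |   2 | deeebbeacccb
  10 |   8 | eacccb
  11 |   5 | ebbeacccb
  12 |   4 | eebbeacccb
  13 |   3 | eeebbeacccb

SA = [9, 13, 0, 6, 1, 7, 12, 11, 10, 2, 8, 5, 4, 3]
i: (SA[i-1],SA[i]) lcp shared
  1: (9,13) 0 ''
  2: (13,0) 1 'b'
  3: (0,6) 2 'bb'
  4: (6,1) 1 'b'
  5: (1,7) 1 'b'
  6: (7,12) 0 ''
  7: (12,11) 1 'c'
  8: (11,10) 2 'cc'
  9: (10,2) 0 ''
  10: (2,8) 0 ''
  11: (8,5) 1 'e'
  12: (5,4) 1 'e'
  13: (4,3) 2 'ee'

[0, 0, 1, 2, 1, 1, 0, 1, 2, 0, 0, 1, 1, 2]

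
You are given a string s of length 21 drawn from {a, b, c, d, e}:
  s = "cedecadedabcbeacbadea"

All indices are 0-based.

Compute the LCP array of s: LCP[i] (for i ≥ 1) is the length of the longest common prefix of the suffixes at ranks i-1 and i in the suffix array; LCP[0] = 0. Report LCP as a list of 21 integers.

[0, 1, 1, 1, 3, 0, 1, 1, 0, 1, 2, 1, 0, 1, 2, 2, 0, 2, 1, 1, 2]

rank | idx | suffix
   0 |  20 | a
   1 |   9 | abcbeacbadea
   2 |  14 | acbadea
   3 |  17 | adea
   4 |   5 | adedabcbeacbadea
   5 |  16 | badea
   6 |  10 | bcbeacbadea
   7 |  12 | beacbadea
   8 |   4 | cadedabcbeacbadea
   9 |  15 | cbadea
  10 |  11 | cbeacbadea
  11 |   0 | cedecadedabcbeacbadea
  12 |   8 | dabcbeacbadea
  13 |  18 | dea
  14 |   2 | decadedabcbeacbadea
  15 |   6 | dedabcbeacbadea
  16 |  19 | ea
  17 |  13 | eacbadea
  18 |   3 | ecadedabcbeacbadea
  19 |   7 | edabcbeacbadea
  20 |   1 | edecadedabcbeacbadea

SA = [20, 9, 14, 17, 5, 16, 10, 12, 4, 15, 11, 0, 8, 18, 2, 6, 19, 13, 3, 7, 1]
[i] adj suffixes → lcp
  [1] 20/9 → 1 ('a')
  [2] 9/14 → 1 ('a')
  [3] 14/17 → 1 ('a')
  [4] 17/5 → 3 ('ade')
  [5] 5/16 → 0 ('')
  [6] 16/10 → 1 ('b')
  [7] 10/12 → 1 ('b')
  [8] 12/4 → 0 ('')
  [9] 4/15 → 1 ('c')
  [10] 15/11 → 2 ('cb')
  [11] 11/0 → 1 ('c')
  [12] 0/8 → 0 ('')
  [13] 8/18 → 1 ('d')
  [14] 18/2 → 2 ('de')
  [15] 2/6 → 2 ('de')
  [16] 6/19 → 0 ('')
  [17] 19/13 → 2 ('ea')
  [18] 13/3 → 1 ('e')
  [19] 3/7 → 1 ('e')
  [20] 7/1 → 2 ('ed')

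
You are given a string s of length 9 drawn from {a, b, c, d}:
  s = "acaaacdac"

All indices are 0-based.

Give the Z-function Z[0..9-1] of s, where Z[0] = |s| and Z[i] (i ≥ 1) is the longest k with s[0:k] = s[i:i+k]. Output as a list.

[9, 0, 1, 1, 2, 0, 0, 2, 0]

Z[0]=9
i=1: fresh scan; Z[1]=0
i=2: fresh scan; Z[2]=1 scan→box=[2,3)
i=3: fresh scan; Z[3]=1 scan→box=[3,4)
i=4: fresh scan; Z[4]=2 scan→box=[4,6)
i=5: min(r-i=1, Z[1]=0)=0; Z[5]=0
i=6: fresh scan; Z[6]=0
i=7: fresh scan; Z[7]=2 scan→box=[7,9)
i=8: min(r-i=1, Z[1]=0)=0; Z[8]=0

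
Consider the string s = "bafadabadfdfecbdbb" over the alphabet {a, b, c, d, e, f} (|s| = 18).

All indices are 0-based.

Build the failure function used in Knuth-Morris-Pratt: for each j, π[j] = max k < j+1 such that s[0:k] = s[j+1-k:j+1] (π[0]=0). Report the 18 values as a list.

π[0] = 0
j=1 s[j]='a': π[1]=0 (border '')
j=2 s[j]='f': π[2]=0 (border '')
j=3 s[j]='a': π[3]=0 (border '')
j=4 s[j]='d': π[4]=0 (border '')
j=5 s[j]='a': π[5]=0 (border '')
j=6 s[j]='b': π[6]=1 (border 'b')
j=7 s[j]='a': π[7]=2 (border 'ba')
j=8 s[j]='d': k: 2→0; π[8]=0 (border '')
j=9 s[j]='f': π[9]=0 (border '')
j=10 s[j]='d': π[10]=0 (border '')
j=11 s[j]='f': π[11]=0 (border '')
j=12 s[j]='e': π[12]=0 (border '')
j=13 s[j]='c': π[13]=0 (border '')
j=14 s[j]='b': π[14]=1 (border 'b')
j=15 s[j]='d': k: 1→0; π[15]=0 (border '')
j=16 s[j]='b': π[16]=1 (border 'b')
j=17 s[j]='b': k: 1→0; π[17]=1 (border 'b')

[0, 0, 0, 0, 0, 0, 1, 2, 0, 0, 0, 0, 0, 0, 1, 0, 1, 1]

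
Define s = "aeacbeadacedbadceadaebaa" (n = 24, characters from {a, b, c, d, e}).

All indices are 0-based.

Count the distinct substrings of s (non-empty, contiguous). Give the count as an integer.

269

rank | idx | suffix
   0 |  23 | a
   1 |  22 | aa
   2 |   2 | acbeadacedbadceadaebaa
   3 |   8 | acedbadceadaebaa
   4 |   6 | adacedbadceadaebaa
   5 |  17 | adaebaa
   6 |  13 | adceadaebaa
   7 |   0 | aeacbeadacedbadceadaebaa
   8 |  19 | aebaa
   9 |  21 | baa
  10 |  12 | badceadaebaa
  11 |   4 | beadacedbadceadaebaa
  12 |   3 | cbeadacedbadceadaebaa
  13 |  15 | ceadaebaa
  14 |   9 | cedbadceadaebaa
  15 |   7 | dacedbadceadaebaa
  16 |  18 | daebaa
  17 |  11 | dbadceadaebaa
  18 |  14 | dceadaebaa
  19 |   1 | eacbeadacedbadceadaebaa
  20 |   5 | eadacedbadceadaebaa
  21 |  16 | eadaebaa
  22 |  20 | ebaa
  23 |  10 | edbadceadaebaa

SA = [23, 22, 2, 8, 6, 17, 13, 0, 19, 21, 12, 4, 3, 15, 9, 7, 18, 11, 14, 1, 5, 16, 20, 10]
[i] adj suffixes → lcp
  [1] 23/22 → 1 ('a')
  [2] 22/2 → 1 ('a')
  [3] 2/8 → 2 ('ac')
  [4] 8/6 → 1 ('a')
  [5] 6/17 → 3 ('ada')
  [6] 17/13 → 2 ('ad')
  [7] 13/0 → 1 ('a')
  [8] 0/19 → 2 ('ae')
  [9] 19/21 → 0 ('')
  [10] 21/12 → 2 ('ba')
  [11] 12/4 → 1 ('b')
  [12] 4/3 → 0 ('')
  [13] 3/15 → 1 ('c')
  [14] 15/9 → 2 ('ce')
  [15] 9/7 → 0 ('')
  [16] 7/18 → 2 ('da')
  [17] 18/11 → 1 ('d')
  [18] 11/14 → 1 ('d')
  [19] 14/1 → 0 ('')
  [20] 1/5 → 2 ('ea')
  [21] 5/16 → 4 ('eada')
  [22] 16/20 → 1 ('e')
  [23] 20/10 → 1 ('e')

n(n+1)/2 = 24·25/2 = 300
Σ LCP = 0 + 1 + 1 + 2 + 1 + 3 + 2 + 1 + 2 + 0 + 2 + 1 + 0 + 1 + 2 + 0 + 2 + 1 + 1 + 0 + 2 + 4 + 1 + 1 = 31
distinct = 300 − 31 = 269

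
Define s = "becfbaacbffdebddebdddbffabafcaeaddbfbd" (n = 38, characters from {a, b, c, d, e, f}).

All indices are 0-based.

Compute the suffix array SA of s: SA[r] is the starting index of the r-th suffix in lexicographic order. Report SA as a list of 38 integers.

rank | idx | suffix
   0 |   5 | aacbffdebddebdddbffabafcaeaddbfbd
   1 |  24 | abafcaeaddbfbd
   2 |   6 | acbffdebddebdddbffabafcaeaddbfbd
   3 |  31 | addbfbd
   4 |  29 | aeaddbfbd
   5 |  26 | afcaeaddbfbd
   6 |   4 | baacbffdebddebdddbffabafcaeaddbfbd
   7 |  25 | bafcaeaddbfbd
   8 |  36 | bd
   9 |  17 | bdddbffabafcaeaddbfbd
  10 |  13 | bddebdddbffabafcaeaddbfbd
  11 |   0 | becfbaacbffdebddebdddbffabafcaeaddbfbd
  12 |  34 | bfbd
  13 |  21 | bffabafcaeaddbfbd
  14 |   8 | bffdebddebdddbffabafcaeaddbfbd
  15 |  28 | caeaddbfbd
  16 |   7 | cbffdebddebdddbffabafcaeaddbfbd
  17 |   2 | cfbaacbffdebddebdddbffabafcaeaddbfbd
  18 |  37 | d
  19 |  33 | dbfbd
  20 |  20 | dbffabafcaeaddbfbd
  21 |  32 | ddbfbd
  22 |  19 | ddbffabafcaeaddbfbd
  23 |  18 | dddbffabafcaeaddbfbd
  24 |  14 | ddebdddbffabafcaeaddbfbd
  25 |  15 | debdddbffabafcaeaddbfbd
  26 |  11 | debddebdddbffabafcaeaddbfbd
  27 |  30 | eaddbfbd
  28 |  16 | ebdddbffabafcaeaddbfbd
  29 |  12 | ebddebdddbffabafcaeaddbfbd
  30 |   1 | ecfbaacbffdebddebdddbffabafcaeaddbfbd
  31 |  23 | fabafcaeaddbfbd
  32 |   3 | fbaacbffdebddebdddbffabafcaeaddbfbd
  33 |  35 | fbd
  34 |  27 | fcaeaddbfbd
  35 |  10 | fdebddebdddbffabafcaeaddbfbd
  36 |  22 | ffabafcaeaddbfbd
  37 |   9 | ffdebddebdddbffabafcaeaddbfbd

[5, 24, 6, 31, 29, 26, 4, 25, 36, 17, 13, 0, 34, 21, 8, 28, 7, 2, 37, 33, 20, 32, 19, 18, 14, 15, 11, 30, 16, 12, 1, 23, 3, 35, 27, 10, 22, 9]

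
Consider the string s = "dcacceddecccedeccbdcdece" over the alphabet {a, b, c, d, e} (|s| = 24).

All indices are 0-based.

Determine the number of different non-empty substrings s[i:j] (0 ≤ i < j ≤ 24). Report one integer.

263

rank | idx | suffix
   0 |   2 | acceddecccedeccbdcdece
   1 |  17 | bdcdece
   2 |   1 | cacceddecccedeccbdcdece
   3 |  16 | cbdcdece
   4 |  15 | ccbdcdece
   5 |   9 | cccedeccbdcdece
   6 |   3 | cceddecccedeccbdcdece
   7 |  10 | ccedeccbdcdece
   8 |  19 | cdece
   9 |  22 | ce
  10 |   4 | ceddecccedeccbdcdece
  11 |  11 | cedeccbdcdece
  12 |   0 | dcacceddecccedeccbdcdece
  13 |  18 | dcdece
  14 |   6 | ddecccedeccbdcdece
  15 |  13 | deccbdcdece
  16 |   7 | decccedeccbdcdece
  17 |  20 | dece
  18 |  23 | e
  19 |  14 | eccbdcdece
  20 |   8 | ecccedeccbdcdece
  21 |  21 | ece
  22 |   5 | eddecccedeccbdcdece
  23 |  12 | edeccbdcdece

SA = [2, 17, 1, 16, 15, 9, 3, 10, 19, 22, 4, 11, 0, 18, 6, 13, 7, 20, 23, 14, 8, 21, 5, 12]
i: (SA[i-1],SA[i]) lcp shared
  1: (2,17) 0 ''
  2: (17,1) 0 ''
  3: (1,16) 1 'c'
  4: (16,15) 1 'c'
  5: (15,9) 2 'cc'
  6: (9,3) 2 'cc'
  7: (3,10) 4 'cced'
  8: (10,19) 1 'c'
  9: (19,22) 1 'c'
  10: (22,4) 2 'ce'
  11: (4,11) 3 'ced'
  12: (11,0) 0 ''
  13: (0,18) 2 'dc'
  14: (18,6) 1 'd'
  15: (6,13) 1 'd'
  16: (13,7) 4 'decc'
  17: (7,20) 3 'dec'
  18: (20,23) 0 ''
  19: (23,14) 1 'e'
  20: (14,8) 3 'ecc'
  21: (8,21) 2 'ec'
  22: (21,5) 1 'e'
  23: (5,12) 2 'ed'

n(n+1)/2 = 24·25/2 = 300
Σ LCP = 0 + 0 + 0 + 1 + 1 + 2 + 2 + 4 + 1 + 1 + 2 + 3 + 0 + 2 + 1 + 1 + 4 + 3 + 0 + 1 + 3 + 2 + 1 + 2 = 37
distinct = 300 − 37 = 263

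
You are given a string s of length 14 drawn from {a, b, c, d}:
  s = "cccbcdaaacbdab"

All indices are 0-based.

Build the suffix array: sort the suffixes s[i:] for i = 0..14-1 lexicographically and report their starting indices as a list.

rank→(start, suffix):
  0 → (6, 'aaacbdab')
  1 → (7, 'aacbdab')
  2 → (12, 'ab')
  3 → (8, 'acbdab')
  4 → (13, 'b')
  5 → (3, 'bcdaaacbdab')
  6 → (10, 'bdab')
  7 → (2, 'cbcdaaacbdab')
  8 → (9, 'cbdab')
  9 → (1, 'ccbcdaaacbdab')
  10 → (0, 'cccbcdaaacbdab')
  11 → (4, 'cdaaacbdab')
  12 → (5, 'daaacbdab')
  13 → (11, 'dab')

[6, 7, 12, 8, 13, 3, 10, 2, 9, 1, 0, 4, 5, 11]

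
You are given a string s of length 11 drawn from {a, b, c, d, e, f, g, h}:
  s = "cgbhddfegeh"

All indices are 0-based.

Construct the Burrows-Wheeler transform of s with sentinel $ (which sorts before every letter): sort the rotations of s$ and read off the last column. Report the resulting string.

hg$hdfgdceeb

rank  rotation      last
    0  $cgbhddfegeh  h
    1  bhddfegeh$cg  g
    2  cgbhddfegeh$  $
    3  ddfegeh$cgbh  h
    4  dfegeh$cgbhd  d
    5  egeh$cgbhddf  f
    6  eh$cgbhddfeg  g
    7  fegeh$cgbhdd  d
    8  gbhddfegeh$c  c
    9  geh$cgbhddfe  e
   10  h$cgbhddfege  e
   11  hddfegeh$cgb  b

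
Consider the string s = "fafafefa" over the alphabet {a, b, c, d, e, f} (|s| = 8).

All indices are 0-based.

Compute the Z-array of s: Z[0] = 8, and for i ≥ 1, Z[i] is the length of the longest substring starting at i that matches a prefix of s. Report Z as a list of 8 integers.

Z[0]=8
i=1: i≥r, start 0; Z[1]=0
i=2: i≥r, start 0; Z[2]=3 grow→box=[2,5)
i=3: min(r-i=2, Z[1]=0)=0; Z[3]=0
i=4: min(r-i=1, Z[2]=3)=1; Z[4]=1
i=5: i≥r, start 0; Z[5]=0
i=6: i≥r, start 0; Z[6]=2 grow→box=[6,8)
i=7: min(r-i=1, Z[1]=0)=0; Z[7]=0

[8, 0, 3, 0, 1, 0, 2, 0]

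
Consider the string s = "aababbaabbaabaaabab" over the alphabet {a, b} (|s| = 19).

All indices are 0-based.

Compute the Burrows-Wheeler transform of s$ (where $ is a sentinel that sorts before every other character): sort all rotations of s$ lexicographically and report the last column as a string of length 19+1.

bbba$bbaaaabaabbaaaa

rank  rotation              last
    0  $aababbaabbaabaaabab  b
    1  aaabab$aababbaabbaab  b
    2  aabaaabab$aababbaabb  b
    3  aabab$aababbaabbaaba  a
    4  aababbaabbaabaaabab$  $
    5  aabbaabaaabab$aababb  b
    6  ab$aababbaabbaabaaab  b
    7  abaaabab$aababbaabba  a
    8  abab$aababbaabbaabaa  a
    9  ababbaabbaabaaabab$a  a
   10  abbaabaaabab$aababba  a
   11  abbaabbaabaaabab$aab  b
   12  b$aababbaabbaabaaaba  a
   13  baaabab$aababbaabbaa  a
   14  baabaaabab$aababbaab  b
   15  baabbaabaaabab$aabab  b
   16  bab$aababbaabbaabaaa  a
   17  babbaabbaabaaabab$aa  a
   18  bbaabaaabab$aababbaa  a
   19  bbaabbaabaaabab$aaba  a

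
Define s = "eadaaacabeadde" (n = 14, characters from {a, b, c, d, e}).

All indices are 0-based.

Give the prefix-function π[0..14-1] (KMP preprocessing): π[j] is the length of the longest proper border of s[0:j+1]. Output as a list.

[0, 0, 0, 0, 0, 0, 0, 0, 0, 1, 2, 3, 0, 1]

π[0] = 0
j=1 s[j]='a': π[1]=0 (border '')
j=2 s[j]='d': π[2]=0 (border '')
j=3 s[j]='a': π[3]=0 (border '')
j=4 s[j]='a': π[4]=0 (border '')
j=5 s[j]='a': π[5]=0 (border '')
j=6 s[j]='c': π[6]=0 (border '')
j=7 s[j]='a': π[7]=0 (border '')
j=8 s[j]='b': π[8]=0 (border '')
j=9 s[j]='e': π[9]=1 (border 'e')
j=10 s[j]='a': π[10]=2 (border 'ea')
j=11 s[j]='d': π[11]=3 (border 'ead')
j=12 s[j]='d': k: 3→0; π[12]=0 (border '')
j=13 s[j]='e': π[13]=1 (border 'e')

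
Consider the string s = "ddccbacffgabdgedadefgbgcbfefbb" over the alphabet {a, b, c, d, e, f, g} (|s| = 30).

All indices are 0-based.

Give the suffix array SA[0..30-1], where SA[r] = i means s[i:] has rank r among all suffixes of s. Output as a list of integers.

[10, 5, 16, 29, 4, 28, 11, 24, 21, 3, 23, 2, 6, 15, 1, 0, 17, 12, 14, 26, 18, 27, 25, 7, 8, 19, 9, 20, 22, 13]

rank | idx | suffix
   0 |  10 | abdgedadefgbgcbfefbb
   1 |   5 | acffgabdgedadefgbgcbfefbb
   2 |  16 | adefgbgcbfefbb
   3 |  29 | b
   4 |   4 | bacffgabdgedadefgbgcbfefbb
   5 |  28 | bb
   6 |  11 | bdgedadefgbgcbfefbb
   7 |  24 | bfefbb
   8 |  21 | bgcbfefbb
   9 |   3 | cbacffgabdgedadefgbgcbfefbb
  10 |  23 | cbfefbb
  11 |   2 | ccbacffgabdgedadefgbgcbfefbb
  12 |   6 | cffgabdgedadefgbgcbfefbb
  13 |  15 | dadefgbgcbfefbb
  14 |   1 | dccbacffgabdgedadefgbgcbfefbb
  15 |   0 | ddccbacffgabdgedadefgbgcbfefbb
  16 |  17 | defgbgcbfefbb
  17 |  12 | dgedadefgbgcbfefbb
  18 |  14 | edadefgbgcbfefbb
  19 |  26 | efbb
  20 |  18 | efgbgcbfefbb
  21 |  27 | fbb
  22 |  25 | fefbb
  23 |   7 | ffgabdgedadefgbgcbfefbb
  24 |   8 | fgabdgedadefgbgcbfefbb
  25 |  19 | fgbgcbfefbb
  26 |   9 | gabdgedadefgbgcbfefbb
  27 |  20 | gbgcbfefbb
  28 |  22 | gcbfefbb
  29 |  13 | gedadefgbgcbfefbb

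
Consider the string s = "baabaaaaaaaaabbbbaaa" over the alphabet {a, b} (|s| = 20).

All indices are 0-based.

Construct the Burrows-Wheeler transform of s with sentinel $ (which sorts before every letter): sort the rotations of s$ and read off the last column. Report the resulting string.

aaabbaaaaaabaaaba$bba

rank  rotation               last
    0  $baabaaaaaaaaabbbbaaa  a
    1  a$baabaaaaaaaaabbbbaa  a
    2  aa$baabaaaaaaaaabbbba  a
    3  aaa$baabaaaaaaaaabbbb  b
    4  aaaaaaaaabbbbaaa$baab  b
    5  aaaaaaaabbbbaaa$baaba  a
    6  aaaaaaabbbbaaa$baabaa  a
    7  aaaaaabbbbaaa$baabaaa  a
    8  aaaaabbbbaaa$baabaaaa  a
    9  aaaabbbbaaa$baabaaaaa  a
   10  aaabbbbaaa$baabaaaaaa  a
   11  aabaaaaaaaaabbbbaaa$b  b
   12  aabbbbaaa$baabaaaaaaa  a
   13  abaaaaaaaaabbbbaaa$ba  a
   14  abbbbaaa$baabaaaaaaaa  a
   15  baaa$baabaaaaaaaaabbb  b
   16  baaaaaaaaabbbbaaa$baa  a
   17  baabaaaaaaaaabbbbaaa$  $
   18  bbaaa$baabaaaaaaaaabb  b
   19  bbbaaa$baabaaaaaaaaab  b
   20  bbbbaaa$baabaaaaaaaaa  a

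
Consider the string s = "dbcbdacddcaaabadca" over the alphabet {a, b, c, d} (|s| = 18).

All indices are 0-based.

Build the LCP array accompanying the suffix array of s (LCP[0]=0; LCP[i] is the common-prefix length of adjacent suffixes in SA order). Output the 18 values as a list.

rank | idx | suffix
   0 |  17 | a
   1 |  10 | aaabadca
   2 |  11 | aabadca
   3 |  12 | abadca
   4 |   5 | acddcaaabadca
   5 |  14 | adca
   6 |  13 | badca
   7 |   1 | bcbdacddcaaabadca
   8 |   3 | bdacddcaaabadca
   9 |  16 | ca
  10 |   9 | caaabadca
  11 |   2 | cbdacddcaaabadca
  12 |   6 | cddcaaabadca
  13 |   4 | dacddcaaabadca
  14 |   0 | dbcbdacddcaaabadca
  15 |  15 | dca
  16 |   8 | dcaaabadca
  17 |   7 | ddcaaabadca

SA = [17, 10, 11, 12, 5, 14, 13, 1, 3, 16, 9, 2, 6, 4, 0, 15, 8, 7]
[i] adj suffixes → lcp
  [1] 17/10 → 1 ('a')
  [2] 10/11 → 2 ('aa')
  [3] 11/12 → 1 ('a')
  [4] 12/5 → 1 ('a')
  [5] 5/14 → 1 ('a')
  [6] 14/13 → 0 ('')
  [7] 13/1 → 1 ('b')
  [8] 1/3 → 1 ('b')
  [9] 3/16 → 0 ('')
  [10] 16/9 → 2 ('ca')
  [11] 9/2 → 1 ('c')
  [12] 2/6 → 1 ('c')
  [13] 6/4 → 0 ('')
  [14] 4/0 → 1 ('d')
  [15] 0/15 → 1 ('d')
  [16] 15/8 → 3 ('dca')
  [17] 8/7 → 1 ('d')

[0, 1, 2, 1, 1, 1, 0, 1, 1, 0, 2, 1, 1, 0, 1, 1, 3, 1]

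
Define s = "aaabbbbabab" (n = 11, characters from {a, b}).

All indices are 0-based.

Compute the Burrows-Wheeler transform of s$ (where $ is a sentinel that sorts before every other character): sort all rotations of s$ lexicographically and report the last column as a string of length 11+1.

rank  rotation      last
    0  $aaabbbbabab  b
    1  aaabbbbabab$  $
    2  aabbbbabab$a  a
    3  ab$aaabbbbab  b
    4  abab$aaabbbb  b
    5  abbbbabab$aa  a
    6  b$aaabbbbaba  a
    7  bab$aaabbbba  a
    8  babab$aaabbb  b
    9  bbabab$aaabb  b
   10  bbbabab$aaab  b
   11  bbbbabab$aaa  a

b$abbaaabbba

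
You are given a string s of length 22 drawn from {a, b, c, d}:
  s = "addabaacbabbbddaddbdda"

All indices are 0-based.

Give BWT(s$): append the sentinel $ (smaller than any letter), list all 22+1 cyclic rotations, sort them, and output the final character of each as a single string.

rank  rotation                 last
    0  $addabaacbabbbddaddbdda  a
    1  a$addabaacbabbbddaddbdd  d
    2  aacbabbbddaddbdda$addab  b
    3  abaacbabbbddaddbdda$add  d
    4  abbbddaddbdda$addabaacb  b
    5  acbabbbddaddbdda$addaba  a
    6  addabaacbabbbddaddbdda$  $
    7  addbdda$addabaacbabbbdd  d
    8  baacbabbbddaddbdda$adda  a
    9  babbbddaddbdda$addabaac  c
   10  bbbddaddbdda$addabaacba  a
   11  bbddaddbdda$addabaacbab  b
   12  bdda$addabaacbabbbddadd  d
   13  bddaddbdda$addabaacbabb  b
   14  cbabbbddaddbdda$addabaa  a
   15  da$addabaacbabbbddaddbd  d
   16  dabaacbabbbddaddbdda$ad  d
   17  daddbdda$addabaacbabbbd  d
   18  dbdda$addabaacbabbbddad  d
   19  dda$addabaacbabbbddaddb  b
   20  ddabaacbabbbddaddbdda$a  a
   21  ddaddbdda$addabaacbabbb  b
   22  ddbdda$addabaacbabbbdda  a

adbdba$dacabdbaddddbaba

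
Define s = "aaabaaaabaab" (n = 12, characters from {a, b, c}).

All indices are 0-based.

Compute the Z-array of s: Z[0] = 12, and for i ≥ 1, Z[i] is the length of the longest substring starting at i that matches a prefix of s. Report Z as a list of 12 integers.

Z[0]=12
i=1: fresh scan; Z[1]=2 grow→box=[1,3)
i=2: min(r-i=1, Z[1]=2)=1; Z[2]=1
i=3: fresh scan; Z[3]=0
i=4: fresh scan; Z[4]=3 grow→box=[4,7)
i=5: min(r-i=2, Z[1]=2)=2; Z[5]=6 grow→box=[5,11)
i=6: min(r-i=5, Z[1]=2)=2; Z[6]=2
i=7: min(r-i=4, Z[2]=1)=1; Z[7]=1
i=8: min(r-i=3, Z[3]=0)=0; Z[8]=0
i=9: min(r-i=2, Z[4]=3)=2; Z[9]=2
i=10: min(r-i=1, Z[5]=6)=1; Z[10]=1
i=11: fresh scan; Z[11]=0

[12, 2, 1, 0, 3, 6, 2, 1, 0, 2, 1, 0]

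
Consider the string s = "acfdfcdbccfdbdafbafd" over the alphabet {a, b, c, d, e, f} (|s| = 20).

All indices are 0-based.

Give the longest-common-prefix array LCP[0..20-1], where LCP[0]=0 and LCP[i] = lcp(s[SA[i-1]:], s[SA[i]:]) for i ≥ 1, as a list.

sorted suffixes:
  #0 SA[0]=0  'acfdfcdbccfdbdafbafd'
  #1 SA[1]=14  'afbafd'
  #2 SA[2]=17  'afd'
  #3 SA[3]=16  'bafd'
  #4 SA[4]=7  'bccfdbdafbafd'
  #5 SA[5]=12  'bdafbafd'
  #6 SA[6]=8  'ccfdbdafbafd'
  #7 SA[7]=5  'cdbccfdbdafbafd'
  #8 SA[8]=9  'cfdbdafbafd'
  #9 SA[9]=1  'cfdfcdbccfdbdafbafd'
  #10 SA[10]=19  'd'
  #11 SA[11]=13  'dafbafd'
  #12 SA[12]=6  'dbccfdbdafbafd'
  #13 SA[13]=11  'dbdafbafd'
  #14 SA[14]=3  'dfcdbccfdbdafbafd'
  #15 SA[15]=15  'fbafd'
  #16 SA[16]=4  'fcdbccfdbdafbafd'
  #17 SA[17]=18  'fd'
  #18 SA[18]=10  'fdbdafbafd'
  #19 SA[19]=2  'fdfcdbccfdbdafbafd'

SA = [0, 14, 17, 16, 7, 12, 8, 5, 9, 1, 19, 13, 6, 11, 3, 15, 4, 18, 10, 2]
[i] adj suffixes → lcp
  [1] 0/14 → 1 ('a')
  [2] 14/17 → 2 ('af')
  [3] 17/16 → 0 ('')
  [4] 16/7 → 1 ('b')
  [5] 7/12 → 1 ('b')
  [6] 12/8 → 0 ('')
  [7] 8/5 → 1 ('c')
  [8] 5/9 → 1 ('c')
  [9] 9/1 → 3 ('cfd')
  [10] 1/19 → 0 ('')
  [11] 19/13 → 1 ('d')
  [12] 13/6 → 1 ('d')
  [13] 6/11 → 2 ('db')
  [14] 11/3 → 1 ('d')
  [15] 3/15 → 0 ('')
  [16] 15/4 → 1 ('f')
  [17] 4/18 → 1 ('f')
  [18] 18/10 → 2 ('fd')
  [19] 10/2 → 2 ('fd')

[0, 1, 2, 0, 1, 1, 0, 1, 1, 3, 0, 1, 1, 2, 1, 0, 1, 1, 2, 2]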